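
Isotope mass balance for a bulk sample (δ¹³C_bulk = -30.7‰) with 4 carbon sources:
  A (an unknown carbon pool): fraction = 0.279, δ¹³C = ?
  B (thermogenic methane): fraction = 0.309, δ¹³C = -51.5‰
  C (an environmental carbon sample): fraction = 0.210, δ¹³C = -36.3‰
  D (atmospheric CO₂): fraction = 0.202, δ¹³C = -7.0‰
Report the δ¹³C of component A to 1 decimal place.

-20.6‰

Isotope mass balance: δ_bulk = Σ fᵢ·δᵢ.
-30.7 = 0.279×δ_A + 0.309×(-51.5) + 0.210×(-36.3) + 0.202×(-7.0)
0.279·δ_A = -30.7 − (-24.950) = -5.750
δ_A = -5.750 / 0.279 = -20.61‰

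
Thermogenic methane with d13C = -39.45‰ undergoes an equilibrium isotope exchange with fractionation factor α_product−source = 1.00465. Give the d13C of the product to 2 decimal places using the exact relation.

δ_product = (δ_source + 1000)·α − 1000
δ_product = (-39.45 + 1000) × 1.00465 − 1000
δ_product = 965.017 − 1000 = -34.983‰

-34.98‰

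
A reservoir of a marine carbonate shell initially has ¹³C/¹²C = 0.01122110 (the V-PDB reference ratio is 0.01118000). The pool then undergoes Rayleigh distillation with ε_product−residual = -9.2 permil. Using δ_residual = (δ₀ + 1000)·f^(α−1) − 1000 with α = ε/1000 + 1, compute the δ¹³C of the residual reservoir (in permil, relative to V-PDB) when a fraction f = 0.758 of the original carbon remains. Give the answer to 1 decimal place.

δ₀ = (0.01122110/0.01118000 − 1)×1000 = (1.003676 − 1)×1000 = 3.676 permil
α − 1 = ε/1000 = -0.0092
f^(α−1) = 0.758^(-0.0092) = 1.002552
δ_res = (3.676 + 1000) × 1.002552 − 1000 = 1006.238 − 1000 = 6.24 permil

6.2 permil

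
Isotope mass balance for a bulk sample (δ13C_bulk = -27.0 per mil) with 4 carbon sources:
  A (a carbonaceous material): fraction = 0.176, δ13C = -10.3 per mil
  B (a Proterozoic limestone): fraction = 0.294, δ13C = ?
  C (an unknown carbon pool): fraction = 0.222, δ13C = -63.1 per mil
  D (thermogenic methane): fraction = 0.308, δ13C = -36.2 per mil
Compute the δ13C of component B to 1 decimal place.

-0.1 per mil

Isotope mass balance: δ_bulk = Σ fᵢ·δᵢ.
-27.0 = 0.176×(-10.3) + 0.294×δ_B + 0.222×(-63.1) + 0.308×(-36.2)
0.294·δ_B = -27.0 − (-26.971) = -0.029
δ_B = -0.029 / 0.294 = -0.10 per mil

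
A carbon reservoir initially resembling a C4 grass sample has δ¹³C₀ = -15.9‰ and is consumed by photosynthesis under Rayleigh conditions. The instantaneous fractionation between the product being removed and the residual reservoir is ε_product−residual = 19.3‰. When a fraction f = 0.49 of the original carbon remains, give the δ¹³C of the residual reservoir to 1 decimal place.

Rayleigh residual: δ_res = (δ₀ + 1000)·f^(α−1) − 1000
α = ε/1000 + 1 = 1.01930, so α − 1 = 0.01930
f^(α−1) = 0.49^(0.01930) = 0.986327
δ_res = (-15.9 + 1000) × 0.986327 − 1000 = 970.644 − 1000 = -29.36‰

-29.4‰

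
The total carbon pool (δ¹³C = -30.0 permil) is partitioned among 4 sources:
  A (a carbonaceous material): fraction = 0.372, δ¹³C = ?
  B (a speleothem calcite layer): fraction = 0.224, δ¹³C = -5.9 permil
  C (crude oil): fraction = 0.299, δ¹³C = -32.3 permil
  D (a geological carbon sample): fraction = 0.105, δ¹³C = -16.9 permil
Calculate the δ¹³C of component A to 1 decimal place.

-46.4 permil

Isotope mass balance: δ_bulk = Σ fᵢ·δᵢ.
-30.0 = 0.372×δ_A + 0.224×(-5.9) + 0.299×(-32.3) + 0.105×(-16.9)
0.372·δ_A = -30.0 − (-12.754) = -17.246
δ_A = -17.246 / 0.372 = -46.36 permil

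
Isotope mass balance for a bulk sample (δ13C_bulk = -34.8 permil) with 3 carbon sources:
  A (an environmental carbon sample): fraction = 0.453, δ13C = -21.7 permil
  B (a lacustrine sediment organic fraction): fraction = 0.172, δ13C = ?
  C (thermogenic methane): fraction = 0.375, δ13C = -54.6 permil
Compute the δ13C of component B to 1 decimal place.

Isotope mass balance: δ_bulk = Σ fᵢ·δᵢ.
-34.8 = 0.453×(-21.7) + 0.172×δ_B + 0.375×(-54.6)
0.172·δ_B = -34.8 − (-30.305) = -4.495
δ_B = -4.495 / 0.172 = -26.13 permil

-26.1 permil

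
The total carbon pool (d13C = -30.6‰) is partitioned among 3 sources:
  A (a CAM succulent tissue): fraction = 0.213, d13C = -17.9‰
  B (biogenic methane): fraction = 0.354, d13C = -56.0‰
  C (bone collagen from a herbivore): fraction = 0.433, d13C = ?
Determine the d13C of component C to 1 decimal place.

Isotope mass balance: δ_bulk = Σ fᵢ·δᵢ.
-30.6 = 0.213×(-17.9) + 0.354×(-56.0) + 0.433×δ_C
0.433·δ_C = -30.6 − (-23.637) = -6.963
δ_C = -6.963 / 0.433 = -16.08‰

-16.1‰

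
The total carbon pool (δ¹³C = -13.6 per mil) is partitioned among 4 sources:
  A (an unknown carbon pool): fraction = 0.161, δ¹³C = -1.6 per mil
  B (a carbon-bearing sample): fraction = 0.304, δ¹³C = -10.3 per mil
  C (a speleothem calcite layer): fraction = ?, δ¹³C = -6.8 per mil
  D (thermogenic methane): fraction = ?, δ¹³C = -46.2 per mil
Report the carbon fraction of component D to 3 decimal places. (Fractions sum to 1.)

0.167

Let f_D and f_C be the unknown fractions; fractions sum to 1 so f_D + f_C = 0.535.
Mass balance: Σ fᵢ·δᵢ = δ_bulk ⇒ f_D·(-46.2) + f_C·(-6.8) = -13.6 − (-3.389) = -10.211
Substitute f_C = 0.535 − f_D:
f_D·(-46.2 − -6.8) = -10.211 − 0.535×(-6.8) = -6.573
f_D = -6.573 / -39.4 = 0.1668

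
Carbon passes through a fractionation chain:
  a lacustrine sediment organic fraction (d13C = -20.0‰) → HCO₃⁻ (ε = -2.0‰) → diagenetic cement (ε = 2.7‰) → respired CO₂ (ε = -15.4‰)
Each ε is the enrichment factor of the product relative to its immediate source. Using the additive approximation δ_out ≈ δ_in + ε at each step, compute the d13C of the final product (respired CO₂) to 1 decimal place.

step 1: δ ≈ -20.0 + (-2.0) = -22.0‰
step 2: δ ≈ -22.0 + (2.7) = -19.3‰
step 3: δ ≈ -19.3 + (-15.4) = -34.7‰

-34.7‰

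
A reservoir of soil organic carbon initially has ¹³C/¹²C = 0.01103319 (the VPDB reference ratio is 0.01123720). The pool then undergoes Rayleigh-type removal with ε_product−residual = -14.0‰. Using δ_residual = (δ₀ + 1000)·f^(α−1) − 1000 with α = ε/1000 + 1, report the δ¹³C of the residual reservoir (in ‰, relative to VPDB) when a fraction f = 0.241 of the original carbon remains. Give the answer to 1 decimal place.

δ₀ = (0.01103319/0.01123720 − 1)×1000 = (0.981845 − 1)×1000 = -18.155‰
α − 1 = ε/1000 = -0.0140
f^(α−1) = 0.241^(-0.0140) = 1.020121
δ_res = (-18.155 + 1000) × 1.020121 − 1000 = 1001.601 − 1000 = 1.60‰

1.6‰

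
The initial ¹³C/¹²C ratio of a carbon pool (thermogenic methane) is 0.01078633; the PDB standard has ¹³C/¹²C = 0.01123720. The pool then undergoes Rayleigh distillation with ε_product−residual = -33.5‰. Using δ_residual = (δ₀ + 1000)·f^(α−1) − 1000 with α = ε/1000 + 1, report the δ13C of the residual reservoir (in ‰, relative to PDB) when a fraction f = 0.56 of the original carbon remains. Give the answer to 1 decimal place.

δ₀ = (0.01078633/0.01123720 − 1)×1000 = (0.959877 − 1)×1000 = -40.123‰
α − 1 = ε/1000 = -0.0335
f^(α−1) = 0.56^(-0.0335) = 1.019614
δ_res = (-40.123 + 1000) × 1.019614 − 1000 = 978.704 − 1000 = -21.30‰

-21.3‰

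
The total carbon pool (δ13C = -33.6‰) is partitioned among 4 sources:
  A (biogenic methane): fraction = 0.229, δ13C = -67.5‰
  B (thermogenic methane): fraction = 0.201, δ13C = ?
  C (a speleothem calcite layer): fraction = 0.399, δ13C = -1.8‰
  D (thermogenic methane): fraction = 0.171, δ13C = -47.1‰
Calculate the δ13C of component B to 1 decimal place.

-46.6‰

Isotope mass balance: δ_bulk = Σ fᵢ·δᵢ.
-33.6 = 0.229×(-67.5) + 0.201×δ_B + 0.399×(-1.8) + 0.171×(-47.1)
0.201·δ_B = -33.6 − (-24.230) = -9.370
δ_B = -9.370 / 0.201 = -46.62‰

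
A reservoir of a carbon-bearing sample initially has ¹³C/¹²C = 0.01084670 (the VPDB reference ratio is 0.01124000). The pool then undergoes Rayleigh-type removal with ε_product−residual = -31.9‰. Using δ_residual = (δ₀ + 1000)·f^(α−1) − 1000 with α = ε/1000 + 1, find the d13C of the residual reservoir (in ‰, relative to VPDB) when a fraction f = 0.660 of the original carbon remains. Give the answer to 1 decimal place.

-22.1‰

δ₀ = (0.01084670/0.01124000 − 1)×1000 = (0.965009 − 1)×1000 = -34.991‰
α − 1 = ε/1000 = -0.0319
f^(α−1) = 0.660^(-0.0319) = 1.013343
δ_res = (-34.991 + 1000) × 1.013343 − 1000 = 977.885 − 1000 = -22.11‰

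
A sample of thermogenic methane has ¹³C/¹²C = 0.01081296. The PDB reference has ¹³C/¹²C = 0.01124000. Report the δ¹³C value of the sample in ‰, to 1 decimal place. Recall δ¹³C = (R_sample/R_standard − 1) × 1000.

δ¹³C = (R_sample / R_standard − 1) × 1000
R_sample / R_standard = 0.01081296 / 0.01124000 = 0.962007
δ¹³C = (0.962007 − 1) × 1000 = -37.99‰

-38.0‰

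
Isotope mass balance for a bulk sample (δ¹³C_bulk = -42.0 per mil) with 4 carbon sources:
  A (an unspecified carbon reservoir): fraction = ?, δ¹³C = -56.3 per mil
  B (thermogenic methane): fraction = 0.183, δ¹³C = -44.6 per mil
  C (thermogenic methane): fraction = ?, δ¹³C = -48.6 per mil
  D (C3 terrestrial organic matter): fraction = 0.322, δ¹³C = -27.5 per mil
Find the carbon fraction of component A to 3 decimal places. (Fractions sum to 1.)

0.120

Let f_A and f_C be the unknown fractions; fractions sum to 1 so f_A + f_C = 0.495.
Mass balance: Σ fᵢ·δᵢ = δ_bulk ⇒ f_A·(-56.3) + f_C·(-48.6) = -42.0 − (-17.017) = -24.983
Substitute f_C = 0.495 − f_A:
f_A·(-56.3 − -48.6) = -24.983 − 0.495×(-48.6) = -0.926
f_A = -0.926 / -7.7 = 0.1203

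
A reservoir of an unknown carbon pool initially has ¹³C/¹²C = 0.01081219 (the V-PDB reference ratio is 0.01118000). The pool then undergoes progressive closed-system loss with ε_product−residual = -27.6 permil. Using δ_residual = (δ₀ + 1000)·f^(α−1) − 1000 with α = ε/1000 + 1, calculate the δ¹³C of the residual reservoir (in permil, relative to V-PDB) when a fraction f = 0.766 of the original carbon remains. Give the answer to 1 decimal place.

δ₀ = (0.01081219/0.01118000 − 1)×1000 = (0.967101 − 1)×1000 = -32.899 permil
α − 1 = ε/1000 = -0.0276
f^(α−1) = 0.766^(-0.0276) = 1.007385
δ_res = (-32.899 + 1000) × 1.007385 − 1000 = 974.243 − 1000 = -25.76 permil

-25.8 permil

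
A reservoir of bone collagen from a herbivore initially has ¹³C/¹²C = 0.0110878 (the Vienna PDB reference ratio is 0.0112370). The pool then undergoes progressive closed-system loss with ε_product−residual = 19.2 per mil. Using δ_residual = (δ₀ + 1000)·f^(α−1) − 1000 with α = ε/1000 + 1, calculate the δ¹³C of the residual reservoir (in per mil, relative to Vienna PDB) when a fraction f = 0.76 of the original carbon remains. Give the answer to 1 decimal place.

-18.5 per mil

δ₀ = (0.0110878/0.0112370 − 1)×1000 = (0.986722 − 1)×1000 = -13.278 per mil
α − 1 = ε/1000 = 0.0192
f^(α−1) = 0.76^(0.0192) = 0.994745
δ_res = (-13.278 + 1000) × 0.994745 − 1000 = 981.537 − 1000 = -18.46 per mil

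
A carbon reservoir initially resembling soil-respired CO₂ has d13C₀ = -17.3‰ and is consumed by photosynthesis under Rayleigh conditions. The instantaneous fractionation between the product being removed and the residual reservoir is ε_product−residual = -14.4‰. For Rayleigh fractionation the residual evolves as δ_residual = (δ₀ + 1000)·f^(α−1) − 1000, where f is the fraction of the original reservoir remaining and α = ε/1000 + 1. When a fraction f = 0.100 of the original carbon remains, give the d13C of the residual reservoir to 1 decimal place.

Rayleigh residual: δ_res = (δ₀ + 1000)·f^(α−1) − 1000
α = ε/1000 + 1 = 0.98560, so α − 1 = -0.01440
f^(α−1) = 0.100^(-0.01440) = 1.033713
δ_res = (-17.3 + 1000) × 1.033713 − 1000 = 1015.830 − 1000 = 15.83‰

15.8‰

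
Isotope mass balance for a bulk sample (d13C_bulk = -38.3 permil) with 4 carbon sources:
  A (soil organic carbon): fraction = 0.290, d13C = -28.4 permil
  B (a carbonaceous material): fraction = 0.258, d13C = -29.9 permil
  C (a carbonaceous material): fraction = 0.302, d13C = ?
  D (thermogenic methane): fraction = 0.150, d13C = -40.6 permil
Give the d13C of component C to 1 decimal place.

-53.8 permil

Isotope mass balance: δ_bulk = Σ fᵢ·δᵢ.
-38.3 = 0.290×(-28.4) + 0.258×(-29.9) + 0.302×δ_C + 0.150×(-40.6)
0.302·δ_C = -38.3 − (-22.040) = -16.260
δ_C = -16.260 / 0.302 = -53.84 permil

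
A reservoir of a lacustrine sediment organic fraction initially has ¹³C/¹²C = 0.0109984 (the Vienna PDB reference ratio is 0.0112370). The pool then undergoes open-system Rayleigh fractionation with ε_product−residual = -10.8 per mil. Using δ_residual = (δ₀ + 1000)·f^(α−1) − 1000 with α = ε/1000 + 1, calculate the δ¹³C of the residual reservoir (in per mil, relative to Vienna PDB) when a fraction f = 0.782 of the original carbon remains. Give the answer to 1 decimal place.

δ₀ = (0.0109984/0.0112370 − 1)×1000 = (0.978767 − 1)×1000 = -21.233 per mil
α − 1 = ε/1000 = -0.0108
f^(α−1) = 0.782^(-0.0108) = 1.002659
δ_res = (-21.233 + 1000) × 1.002659 − 1000 = 981.369 − 1000 = -18.63 per mil

-18.6 per mil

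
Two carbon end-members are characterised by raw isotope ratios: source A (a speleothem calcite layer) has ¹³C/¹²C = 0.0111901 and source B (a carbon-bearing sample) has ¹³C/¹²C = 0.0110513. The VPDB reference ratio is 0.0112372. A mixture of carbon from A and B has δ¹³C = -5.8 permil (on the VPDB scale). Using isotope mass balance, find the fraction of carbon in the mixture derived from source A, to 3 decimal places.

δ_A = (0.0111901/0.0112372 − 1)×1000 = (0.995809 − 1)×1000 = -4.191 permil
δ_B = (0.0110513/0.0112372 − 1)×1000 = (0.983457 − 1)×1000 = -16.543 permil
f_A = (δ_mix − δ_B)/(δ_A − δ_B) = (-5.8 − (-16.543))/(-4.191 − (-16.543))
f_A = 10.743 / 12.352 = 0.8698

0.870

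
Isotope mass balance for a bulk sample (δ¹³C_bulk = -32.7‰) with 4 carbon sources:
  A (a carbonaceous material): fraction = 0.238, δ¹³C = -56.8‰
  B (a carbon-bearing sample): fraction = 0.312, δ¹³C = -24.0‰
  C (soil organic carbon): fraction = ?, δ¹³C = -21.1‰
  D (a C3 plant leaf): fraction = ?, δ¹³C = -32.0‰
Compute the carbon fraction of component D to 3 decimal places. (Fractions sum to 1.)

Let f_D and f_C be the unknown fractions; fractions sum to 1 so f_D + f_C = 0.450.
Mass balance: Σ fᵢ·δᵢ = δ_bulk ⇒ f_D·(-32.0) + f_C·(-21.1) = -32.7 − (-21.006) = -11.694
Substitute f_C = 0.450 − f_D:
f_D·(-32.0 − -21.1) = -11.694 − 0.450×(-21.1) = -2.199
f_D = -2.199 / -10.9 = 0.2017

0.202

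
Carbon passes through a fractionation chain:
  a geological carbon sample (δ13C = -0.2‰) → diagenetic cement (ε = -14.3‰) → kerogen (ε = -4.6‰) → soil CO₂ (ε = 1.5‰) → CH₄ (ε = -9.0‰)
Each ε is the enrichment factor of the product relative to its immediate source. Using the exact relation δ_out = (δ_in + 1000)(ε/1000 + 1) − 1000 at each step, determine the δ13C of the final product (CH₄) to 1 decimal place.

step 1: δ = (-0.20 + 1000)·(-14.3/1000 + 1) − 1000 = -14.50‰
step 2: δ = (-14.50 + 1000)·(-4.6/1000 + 1) − 1000 = -19.03‰
step 3: δ = (-19.03 + 1000)·(1.5/1000 + 1) − 1000 = -17.56‰
step 4: δ = (-17.56 + 1000)·(-9.0/1000 + 1) − 1000 = -26.40‰

-26.4‰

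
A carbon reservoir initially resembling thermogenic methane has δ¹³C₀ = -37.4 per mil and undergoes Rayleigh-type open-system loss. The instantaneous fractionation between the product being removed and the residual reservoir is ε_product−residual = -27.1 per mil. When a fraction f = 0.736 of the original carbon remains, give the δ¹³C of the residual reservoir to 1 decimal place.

-29.4 per mil

Rayleigh residual: δ_res = (δ₀ + 1000)·f^(α−1) − 1000
α = ε/1000 + 1 = 0.97290, so α − 1 = -0.02710
f^(α−1) = 0.736^(-0.02710) = 1.008341
δ_res = (-37.4 + 1000) × 1.008341 − 1000 = 970.629 − 1000 = -29.37 per mil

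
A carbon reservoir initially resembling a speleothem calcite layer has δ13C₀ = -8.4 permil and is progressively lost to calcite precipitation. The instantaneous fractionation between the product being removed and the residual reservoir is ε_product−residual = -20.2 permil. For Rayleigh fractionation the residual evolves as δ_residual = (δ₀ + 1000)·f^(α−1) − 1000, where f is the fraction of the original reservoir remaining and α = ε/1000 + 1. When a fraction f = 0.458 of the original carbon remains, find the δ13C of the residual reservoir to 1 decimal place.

Rayleigh residual: δ_res = (δ₀ + 1000)·f^(α−1) − 1000
α = ε/1000 + 1 = 0.97980, so α − 1 = -0.02020
f^(α−1) = 0.458^(-0.02020) = 1.015899
δ_res = (-8.4 + 1000) × 1.015899 − 1000 = 1007.365 − 1000 = 7.37 permil

7.4 permil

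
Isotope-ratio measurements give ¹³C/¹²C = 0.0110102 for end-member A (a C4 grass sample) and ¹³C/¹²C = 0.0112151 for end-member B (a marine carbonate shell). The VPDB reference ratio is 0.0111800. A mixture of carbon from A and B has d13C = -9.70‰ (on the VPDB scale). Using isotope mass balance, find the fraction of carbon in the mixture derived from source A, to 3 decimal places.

0.701

δ_A = (0.0110102/0.0111800 − 1)×1000 = (0.984812 − 1)×1000 = -15.188‰
δ_B = (0.0112151/0.0111800 − 1)×1000 = (1.003140 − 1)×1000 = 3.140‰
f_A = (δ_mix − δ_B)/(δ_A − δ_B) = (-9.70 − (3.140))/(-15.188 − (3.140))
f_A = -12.840 / -18.327 = 0.7006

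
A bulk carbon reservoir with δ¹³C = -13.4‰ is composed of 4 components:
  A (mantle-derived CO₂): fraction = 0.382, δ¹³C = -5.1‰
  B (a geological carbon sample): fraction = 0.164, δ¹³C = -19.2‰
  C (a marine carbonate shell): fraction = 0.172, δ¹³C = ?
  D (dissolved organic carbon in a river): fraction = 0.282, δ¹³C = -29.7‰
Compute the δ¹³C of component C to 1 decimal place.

0.4‰

Isotope mass balance: δ_bulk = Σ fᵢ·δᵢ.
-13.4 = 0.382×(-5.1) + 0.164×(-19.2) + 0.172×δ_C + 0.282×(-29.7)
0.172·δ_C = -13.4 − (-13.472) = 0.072
δ_C = 0.072 / 0.172 = 0.42‰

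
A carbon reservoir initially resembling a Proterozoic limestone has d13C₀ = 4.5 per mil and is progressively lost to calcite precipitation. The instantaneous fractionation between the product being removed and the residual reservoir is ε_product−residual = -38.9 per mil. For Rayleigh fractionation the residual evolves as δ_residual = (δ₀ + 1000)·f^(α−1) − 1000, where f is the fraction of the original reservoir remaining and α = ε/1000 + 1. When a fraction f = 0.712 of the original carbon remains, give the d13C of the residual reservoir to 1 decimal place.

17.9 per mil

Rayleigh residual: δ_res = (δ₀ + 1000)·f^(α−1) − 1000
α = ε/1000 + 1 = 0.96110, so α − 1 = -0.03890
f^(α−1) = 0.712^(-0.03890) = 1.013301
δ_res = (4.5 + 1000) × 1.013301 − 1000 = 1017.861 − 1000 = 17.86 per mil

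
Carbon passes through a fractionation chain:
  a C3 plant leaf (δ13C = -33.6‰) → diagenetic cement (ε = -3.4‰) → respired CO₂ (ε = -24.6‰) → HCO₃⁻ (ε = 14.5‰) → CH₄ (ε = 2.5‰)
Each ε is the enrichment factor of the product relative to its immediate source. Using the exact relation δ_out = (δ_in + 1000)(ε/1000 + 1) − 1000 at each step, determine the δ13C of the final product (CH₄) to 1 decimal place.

step 1: δ = (-33.60 + 1000)·(-3.4/1000 + 1) − 1000 = -36.89‰
step 2: δ = (-36.89 + 1000)·(-24.6/1000 + 1) − 1000 = -60.58‰
step 3: δ = (-60.58 + 1000)·(14.5/1000 + 1) − 1000 = -46.96‰
step 4: δ = (-46.96 + 1000)·(2.5/1000 + 1) − 1000 = -44.57‰

-44.6‰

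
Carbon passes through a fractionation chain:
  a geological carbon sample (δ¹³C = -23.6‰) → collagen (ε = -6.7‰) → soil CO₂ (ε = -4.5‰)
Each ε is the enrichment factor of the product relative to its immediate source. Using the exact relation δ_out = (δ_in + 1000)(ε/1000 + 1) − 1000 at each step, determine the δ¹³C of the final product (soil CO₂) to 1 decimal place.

step 1: δ = (-23.60 + 1000)·(-6.7/1000 + 1) − 1000 = -30.14‰
step 2: δ = (-30.14 + 1000)·(-4.5/1000 + 1) − 1000 = -34.51‰

-34.5‰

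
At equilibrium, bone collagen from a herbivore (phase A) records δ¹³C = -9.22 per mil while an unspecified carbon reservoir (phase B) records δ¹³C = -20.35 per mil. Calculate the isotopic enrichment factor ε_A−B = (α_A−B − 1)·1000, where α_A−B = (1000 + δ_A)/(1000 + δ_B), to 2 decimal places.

11.36 per mil

α_A−B = (1000 + -9.22) / (1000 + -20.35) = 990.78 / 979.65 = 1.011361
ε_A−B = (1.011361 − 1) × 1000 = 11.361 per mil
(The approximation ε ≈ δ_A − δ_B would give 11.13 per mil.)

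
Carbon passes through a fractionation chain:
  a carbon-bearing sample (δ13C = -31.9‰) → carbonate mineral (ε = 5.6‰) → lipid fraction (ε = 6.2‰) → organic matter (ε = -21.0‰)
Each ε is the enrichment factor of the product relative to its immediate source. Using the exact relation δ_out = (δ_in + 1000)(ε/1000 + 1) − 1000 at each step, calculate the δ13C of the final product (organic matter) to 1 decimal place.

step 1: δ = (-31.90 + 1000)·(5.6/1000 + 1) − 1000 = -26.48‰
step 2: δ = (-26.48 + 1000)·(6.2/1000 + 1) − 1000 = -20.44‰
step 3: δ = (-20.44 + 1000)·(-21.0/1000 + 1) − 1000 = -41.01‰

-41.0‰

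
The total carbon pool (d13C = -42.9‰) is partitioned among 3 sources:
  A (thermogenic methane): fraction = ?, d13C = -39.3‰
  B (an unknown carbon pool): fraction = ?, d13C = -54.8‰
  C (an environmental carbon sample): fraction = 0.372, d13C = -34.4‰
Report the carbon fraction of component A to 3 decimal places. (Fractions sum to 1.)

Let f_A and f_B be the unknown fractions; fractions sum to 1 so f_A + f_B = 0.628.
Mass balance: Σ fᵢ·δᵢ = δ_bulk ⇒ f_A·(-39.3) + f_B·(-54.8) = -42.9 − (-12.797) = -30.103
Substitute f_B = 0.628 − f_A:
f_A·(-39.3 − -54.8) = -30.103 − 0.628×(-54.8) = 4.311
f_A = 4.311 / 15.5 = 0.2781

0.278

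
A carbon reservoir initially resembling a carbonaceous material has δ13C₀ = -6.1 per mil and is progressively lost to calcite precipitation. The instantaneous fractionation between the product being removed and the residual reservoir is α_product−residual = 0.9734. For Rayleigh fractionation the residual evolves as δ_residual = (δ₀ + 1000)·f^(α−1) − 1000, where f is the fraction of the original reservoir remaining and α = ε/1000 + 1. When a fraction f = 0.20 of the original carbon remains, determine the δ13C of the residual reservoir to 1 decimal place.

37.4 per mil

Rayleigh residual: δ_res = (δ₀ + 1000)·f^(α−1) − 1000
α − 1 = -0.02660
f^(α−1) = 0.20^(-0.02660) = 1.043741
δ_res = (-6.1 + 1000) × 1.043741 − 1000 = 1037.374 − 1000 = 37.37 per mil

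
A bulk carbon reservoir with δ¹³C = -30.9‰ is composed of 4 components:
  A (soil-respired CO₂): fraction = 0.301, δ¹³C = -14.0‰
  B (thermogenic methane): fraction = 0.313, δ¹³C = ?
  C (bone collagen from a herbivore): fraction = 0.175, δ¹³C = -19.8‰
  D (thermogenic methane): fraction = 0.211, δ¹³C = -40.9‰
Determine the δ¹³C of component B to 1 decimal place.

Isotope mass balance: δ_bulk = Σ fᵢ·δᵢ.
-30.9 = 0.301×(-14.0) + 0.313×δ_B + 0.175×(-19.8) + 0.211×(-40.9)
0.313·δ_B = -30.9 − (-16.309) = -14.591
δ_B = -14.591 / 0.313 = -46.62‰

-46.6‰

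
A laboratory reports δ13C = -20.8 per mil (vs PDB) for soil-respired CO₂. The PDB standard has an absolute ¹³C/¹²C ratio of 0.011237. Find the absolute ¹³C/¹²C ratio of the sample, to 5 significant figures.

0.011003

R_sample = R_standard × (δ13C/1000 + 1)
R_sample = 0.011237 × (-20.8/1000 + 1) = 0.011237 × 0.979200
R_sample = 0.0110033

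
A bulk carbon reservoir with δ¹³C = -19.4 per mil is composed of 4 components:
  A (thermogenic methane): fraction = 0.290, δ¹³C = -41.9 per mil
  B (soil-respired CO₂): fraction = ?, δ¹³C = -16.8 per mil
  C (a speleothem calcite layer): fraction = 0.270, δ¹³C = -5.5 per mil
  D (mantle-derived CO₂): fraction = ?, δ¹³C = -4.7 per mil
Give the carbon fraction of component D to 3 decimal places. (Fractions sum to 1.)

0.135

Let f_D and f_B be the unknown fractions; fractions sum to 1 so f_D + f_B = 0.440.
Mass balance: Σ fᵢ·δᵢ = δ_bulk ⇒ f_D·(-4.7) + f_B·(-16.8) = -19.4 − (-13.636) = -5.764
Substitute f_B = 0.440 − f_D:
f_D·(-4.7 − -16.8) = -5.764 − 0.440×(-16.8) = 1.628
f_D = 1.628 / 12.1 = 0.1345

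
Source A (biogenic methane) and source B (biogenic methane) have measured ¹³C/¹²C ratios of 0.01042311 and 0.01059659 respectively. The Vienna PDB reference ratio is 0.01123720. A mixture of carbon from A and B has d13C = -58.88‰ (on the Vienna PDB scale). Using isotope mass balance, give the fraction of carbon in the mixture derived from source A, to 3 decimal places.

0.121

δ_A = (0.01042311/0.01123720 − 1)×1000 = (0.927554 − 1)×1000 = -72.446‰
δ_B = (0.01059659/0.01123720 − 1)×1000 = (0.942992 − 1)×1000 = -57.008‰
f_A = (δ_mix − δ_B)/(δ_A − δ_B) = (-58.88 − (-57.008))/(-72.446 − (-57.008))
f_A = -1.872 / -15.438 = 0.1213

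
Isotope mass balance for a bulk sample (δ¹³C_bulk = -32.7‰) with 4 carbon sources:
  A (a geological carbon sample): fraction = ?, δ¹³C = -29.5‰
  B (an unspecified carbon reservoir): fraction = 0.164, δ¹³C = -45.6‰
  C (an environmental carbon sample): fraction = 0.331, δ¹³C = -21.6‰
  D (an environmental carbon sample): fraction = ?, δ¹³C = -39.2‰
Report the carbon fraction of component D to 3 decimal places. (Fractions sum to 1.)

Let f_D and f_A be the unknown fractions; fractions sum to 1 so f_D + f_A = 0.505.
Mass balance: Σ fᵢ·δᵢ = δ_bulk ⇒ f_D·(-39.2) + f_A·(-29.5) = -32.7 − (-14.628) = -18.072
Substitute f_A = 0.505 − f_D:
f_D·(-39.2 − -29.5) = -18.072 − 0.505×(-29.5) = -3.175
f_D = -3.175 / -9.7 = 0.3273

0.327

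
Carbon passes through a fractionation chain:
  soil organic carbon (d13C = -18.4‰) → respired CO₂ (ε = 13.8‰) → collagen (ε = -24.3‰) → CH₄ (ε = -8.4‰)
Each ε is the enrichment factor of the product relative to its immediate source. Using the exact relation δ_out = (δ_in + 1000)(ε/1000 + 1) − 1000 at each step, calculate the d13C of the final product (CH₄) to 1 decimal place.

-37.2‰

step 1: δ = (-18.40 + 1000)·(13.8/1000 + 1) − 1000 = -4.85‰
step 2: δ = (-4.85 + 1000)·(-24.3/1000 + 1) − 1000 = -29.04‰
step 3: δ = (-29.04 + 1000)·(-8.4/1000 + 1) − 1000 = -37.19‰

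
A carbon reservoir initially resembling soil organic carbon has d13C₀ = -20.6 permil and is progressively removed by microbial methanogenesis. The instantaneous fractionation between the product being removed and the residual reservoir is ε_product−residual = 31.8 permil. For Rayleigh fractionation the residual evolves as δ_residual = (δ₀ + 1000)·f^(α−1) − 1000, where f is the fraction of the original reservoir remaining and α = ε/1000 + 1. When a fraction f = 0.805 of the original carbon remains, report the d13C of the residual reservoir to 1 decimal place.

Rayleigh residual: δ_res = (δ₀ + 1000)·f^(α−1) − 1000
α = ε/1000 + 1 = 1.03180, so α − 1 = 0.03180
f^(α−1) = 0.805^(0.03180) = 0.993126
δ_res = (-20.6 + 1000) × 0.993126 − 1000 = 972.668 − 1000 = -27.33 permil

-27.3 permil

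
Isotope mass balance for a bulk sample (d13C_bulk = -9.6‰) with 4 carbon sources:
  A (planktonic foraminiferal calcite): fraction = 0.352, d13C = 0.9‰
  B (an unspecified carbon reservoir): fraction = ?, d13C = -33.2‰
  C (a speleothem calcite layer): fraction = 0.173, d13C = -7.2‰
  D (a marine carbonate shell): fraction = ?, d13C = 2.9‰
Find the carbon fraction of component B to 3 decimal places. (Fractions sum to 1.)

0.278

Let f_B and f_D be the unknown fractions; fractions sum to 1 so f_B + f_D = 0.475.
Mass balance: Σ fᵢ·δᵢ = δ_bulk ⇒ f_B·(-33.2) + f_D·(2.9) = -9.6 − (-0.929) = -8.671
Substitute f_D = 0.475 − f_B:
f_B·(-33.2 − 2.9) = -8.671 − 0.475×(2.9) = -10.049
f_B = -10.049 / -36.1 = 0.2784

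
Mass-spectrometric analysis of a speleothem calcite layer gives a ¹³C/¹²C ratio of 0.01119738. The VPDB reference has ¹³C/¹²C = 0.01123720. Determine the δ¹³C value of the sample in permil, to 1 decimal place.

-3.5 permil

δ¹³C = (R_sample / R_standard − 1) × 1000
R_sample / R_standard = 0.01119738 / 0.01123720 = 0.996456
δ¹³C = (0.996456 − 1) × 1000 = -3.54 permil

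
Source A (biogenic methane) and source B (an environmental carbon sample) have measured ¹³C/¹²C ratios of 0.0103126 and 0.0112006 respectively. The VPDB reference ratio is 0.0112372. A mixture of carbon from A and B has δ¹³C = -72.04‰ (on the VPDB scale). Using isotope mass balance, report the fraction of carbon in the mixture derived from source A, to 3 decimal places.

0.870

δ_A = (0.0103126/0.0112372 − 1)×1000 = (0.917720 − 1)×1000 = -82.280‰
δ_B = (0.0112006/0.0112372 − 1)×1000 = (0.996743 − 1)×1000 = -3.257‰
f_A = (δ_mix − δ_B)/(δ_A − δ_B) = (-72.04 − (-3.257))/(-82.280 − (-3.257))
f_A = -68.783 / -79.023 = 0.8704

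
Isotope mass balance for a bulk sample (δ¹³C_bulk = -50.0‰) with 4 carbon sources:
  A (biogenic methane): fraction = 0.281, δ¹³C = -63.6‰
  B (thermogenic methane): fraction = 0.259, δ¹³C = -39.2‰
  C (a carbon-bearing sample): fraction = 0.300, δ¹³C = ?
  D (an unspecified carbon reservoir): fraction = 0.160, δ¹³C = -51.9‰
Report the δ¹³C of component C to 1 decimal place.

Isotope mass balance: δ_bulk = Σ fᵢ·δᵢ.
-50.0 = 0.281×(-63.6) + 0.259×(-39.2) + 0.300×δ_C + 0.160×(-51.9)
0.300·δ_C = -50.0 − (-36.328) = -13.672
δ_C = -13.672 / 0.300 = -45.57‰

-45.6‰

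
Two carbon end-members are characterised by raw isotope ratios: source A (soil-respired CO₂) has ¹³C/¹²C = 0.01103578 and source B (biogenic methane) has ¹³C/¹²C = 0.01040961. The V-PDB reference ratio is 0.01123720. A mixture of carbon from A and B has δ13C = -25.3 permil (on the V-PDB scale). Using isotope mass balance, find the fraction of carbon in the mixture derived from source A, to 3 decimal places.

δ_A = (0.01103578/0.01123720 − 1)×1000 = (0.982076 − 1)×1000 = -17.924 permil
δ_B = (0.01040961/0.01123720 − 1)×1000 = (0.926353 − 1)×1000 = -73.647 permil
f_A = (δ_mix − δ_B)/(δ_A − δ_B) = (-25.3 − (-73.647))/(-17.924 − (-73.647))
f_A = 48.347 / 55.723 = 0.8676

0.868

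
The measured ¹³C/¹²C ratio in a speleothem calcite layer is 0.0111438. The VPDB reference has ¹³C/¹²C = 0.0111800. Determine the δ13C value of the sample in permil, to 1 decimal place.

-3.2 permil

δ13C = (R_sample / R_standard − 1) × 1000
R_sample / R_standard = 0.0111438 / 0.0111800 = 0.996762
δ13C = (0.996762 − 1) × 1000 = -3.24 permil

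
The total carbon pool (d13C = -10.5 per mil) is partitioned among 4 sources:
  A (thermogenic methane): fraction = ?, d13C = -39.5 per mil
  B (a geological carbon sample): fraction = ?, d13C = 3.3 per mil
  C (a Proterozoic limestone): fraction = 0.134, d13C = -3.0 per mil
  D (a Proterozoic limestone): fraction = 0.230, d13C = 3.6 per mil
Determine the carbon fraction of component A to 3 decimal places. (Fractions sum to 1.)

0.304

Let f_A and f_B be the unknown fractions; fractions sum to 1 so f_A + f_B = 0.636.
Mass balance: Σ fᵢ·δᵢ = δ_bulk ⇒ f_A·(-39.5) + f_B·(3.3) = -10.5 − (0.426) = -10.926
Substitute f_B = 0.636 − f_A:
f_A·(-39.5 − 3.3) = -10.926 − 0.636×(3.3) = -13.025
f_A = -13.025 / -42.8 = 0.3043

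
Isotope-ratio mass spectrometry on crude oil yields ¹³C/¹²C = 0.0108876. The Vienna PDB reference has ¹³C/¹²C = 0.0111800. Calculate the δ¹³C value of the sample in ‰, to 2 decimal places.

-26.15‰

δ¹³C = (R_sample / R_standard − 1) × 1000
R_sample / R_standard = 0.0108876 / 0.0111800 = 0.973846
δ¹³C = (0.973846 − 1) × 1000 = -26.154‰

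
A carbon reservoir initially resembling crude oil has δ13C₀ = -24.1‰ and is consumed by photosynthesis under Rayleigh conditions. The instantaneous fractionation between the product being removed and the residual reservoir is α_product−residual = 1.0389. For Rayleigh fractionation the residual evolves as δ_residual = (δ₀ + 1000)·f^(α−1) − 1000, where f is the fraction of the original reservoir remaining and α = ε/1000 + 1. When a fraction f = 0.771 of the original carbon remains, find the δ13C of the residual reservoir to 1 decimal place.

Rayleigh residual: δ_res = (δ₀ + 1000)·f^(α−1) − 1000
α − 1 = 0.03890
f^(α−1) = 0.771^(0.03890) = 0.989934
δ_res = (-24.1 + 1000) × 0.989934 − 1000 = 966.077 − 1000 = -33.92‰

-33.9‰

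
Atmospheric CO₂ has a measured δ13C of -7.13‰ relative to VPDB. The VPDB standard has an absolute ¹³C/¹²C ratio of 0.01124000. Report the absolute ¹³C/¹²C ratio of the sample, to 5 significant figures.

R_sample = R_standard × (δ13C/1000 + 1)
R_sample = 0.01124000 × (-7.13/1000 + 1) = 0.01124000 × 0.992870
R_sample = 0.0111599

0.011160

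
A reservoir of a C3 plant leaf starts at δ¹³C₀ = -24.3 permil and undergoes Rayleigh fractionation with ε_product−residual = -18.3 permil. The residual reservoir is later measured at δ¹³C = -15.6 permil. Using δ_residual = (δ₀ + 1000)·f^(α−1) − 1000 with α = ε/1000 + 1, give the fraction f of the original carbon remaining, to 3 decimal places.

α − 1 = ε/1000 = -0.0183
(δ_res + 1000)/(δ₀ + 1000) = (-15.6 + 1000)/(-24.3 + 1000) = 984.4/975.7 = 1.008917
f = 1.008917^(1/-0.0183) = exp(ln(1.008917)/-0.0183) = exp(0.00888/-0.0183)
f = exp(-0.4851) = 0.6156

0.616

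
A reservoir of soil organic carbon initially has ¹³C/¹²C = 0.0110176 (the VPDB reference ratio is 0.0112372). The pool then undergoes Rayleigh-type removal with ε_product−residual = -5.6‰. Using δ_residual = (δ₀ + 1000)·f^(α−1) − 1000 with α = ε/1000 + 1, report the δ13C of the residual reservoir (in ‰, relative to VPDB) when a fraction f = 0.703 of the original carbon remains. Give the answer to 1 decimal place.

-17.6‰

δ₀ = (0.0110176/0.0112372 − 1)×1000 = (0.980458 − 1)×1000 = -19.542‰
α − 1 = ε/1000 = -0.0056
f^(α−1) = 0.703^(-0.0056) = 1.001975
δ_res = (-19.542 + 1000) × 1.001975 − 1000 = 982.395 − 1000 = -17.61‰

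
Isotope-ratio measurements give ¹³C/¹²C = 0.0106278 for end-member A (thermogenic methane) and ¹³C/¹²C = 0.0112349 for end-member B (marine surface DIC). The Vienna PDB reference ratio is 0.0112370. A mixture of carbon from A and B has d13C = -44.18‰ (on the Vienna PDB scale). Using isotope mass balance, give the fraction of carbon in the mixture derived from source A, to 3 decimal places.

0.814

δ_A = (0.0106278/0.0112370 − 1)×1000 = (0.945786 − 1)×1000 = -54.214‰
δ_B = (0.0112349/0.0112370 − 1)×1000 = (0.999813 − 1)×1000 = -0.187‰
f_A = (δ_mix − δ_B)/(δ_A − δ_B) = (-44.18 − (-0.187))/(-54.214 − (-0.187))
f_A = -43.993 / -54.027 = 0.8143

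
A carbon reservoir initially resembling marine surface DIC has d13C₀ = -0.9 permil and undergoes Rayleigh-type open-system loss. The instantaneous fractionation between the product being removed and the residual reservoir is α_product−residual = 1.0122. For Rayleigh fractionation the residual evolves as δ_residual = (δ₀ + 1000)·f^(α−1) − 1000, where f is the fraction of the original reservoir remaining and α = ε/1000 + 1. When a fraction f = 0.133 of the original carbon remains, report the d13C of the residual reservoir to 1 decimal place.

-25.2 permil

Rayleigh residual: δ_res = (δ₀ + 1000)·f^(α−1) − 1000
α − 1 = 0.01220
f^(α−1) = 0.133^(0.01220) = 0.975688
δ_res = (-0.9 + 1000) × 0.975688 − 1000 = 974.810 − 1000 = -25.19 permil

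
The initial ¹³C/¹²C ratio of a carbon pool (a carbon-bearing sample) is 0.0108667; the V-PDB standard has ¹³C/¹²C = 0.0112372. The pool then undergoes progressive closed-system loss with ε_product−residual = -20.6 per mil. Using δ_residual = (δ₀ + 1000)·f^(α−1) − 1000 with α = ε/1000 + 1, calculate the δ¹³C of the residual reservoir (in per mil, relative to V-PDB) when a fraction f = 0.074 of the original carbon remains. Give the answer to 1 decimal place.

20.3 per mil

δ₀ = (0.0108667/0.0112372 − 1)×1000 = (0.967029 − 1)×1000 = -32.971 per mil
α − 1 = ε/1000 = -0.0206
f^(α−1) = 0.074^(-0.0206) = 1.055100
δ_res = (-32.971 + 1000) × 1.055100 − 1000 = 1020.313 − 1000 = 20.31 per mil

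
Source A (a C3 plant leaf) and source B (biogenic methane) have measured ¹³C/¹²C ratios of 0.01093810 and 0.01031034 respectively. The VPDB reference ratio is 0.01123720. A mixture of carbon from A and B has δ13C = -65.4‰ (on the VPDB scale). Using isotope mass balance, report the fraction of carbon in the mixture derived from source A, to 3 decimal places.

δ_A = (0.01093810/0.01123720 − 1)×1000 = (0.973383 − 1)×1000 = -26.617‰
δ_B = (0.01031034/0.01123720 − 1)×1000 = (0.917519 − 1)×1000 = -82.481‰
f_A = (δ_mix − δ_B)/(δ_A − δ_B) = (-65.4 − (-82.481))/(-26.617 − (-82.481))
f_A = 17.081 / 55.864 = 0.3058

0.306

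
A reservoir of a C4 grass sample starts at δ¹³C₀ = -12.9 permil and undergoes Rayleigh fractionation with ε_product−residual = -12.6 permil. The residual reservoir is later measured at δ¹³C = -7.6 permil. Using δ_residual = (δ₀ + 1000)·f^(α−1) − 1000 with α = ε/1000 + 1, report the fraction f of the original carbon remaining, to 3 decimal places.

0.654

α − 1 = ε/1000 = -0.0126
(δ_res + 1000)/(δ₀ + 1000) = (-7.6 + 1000)/(-12.9 + 1000) = 992.4/987.1 = 1.005369
f = 1.005369^(1/-0.0126) = exp(ln(1.005369)/-0.0126) = exp(0.00535/-0.0126)
f = exp(-0.4250) = 0.6538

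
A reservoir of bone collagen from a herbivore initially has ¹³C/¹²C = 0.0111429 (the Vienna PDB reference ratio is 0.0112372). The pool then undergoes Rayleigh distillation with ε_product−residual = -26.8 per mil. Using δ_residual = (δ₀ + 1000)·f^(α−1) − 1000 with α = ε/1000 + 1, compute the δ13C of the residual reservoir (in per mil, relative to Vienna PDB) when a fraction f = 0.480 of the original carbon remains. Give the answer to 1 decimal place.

11.3 per mil

δ₀ = (0.0111429/0.0112372 − 1)×1000 = (0.991608 − 1)×1000 = -8.392 per mil
α − 1 = ε/1000 = -0.0268
f^(α−1) = 0.480^(-0.0268) = 1.019865
δ_res = (-8.392 + 1000) × 1.019865 − 1000 = 1011.307 − 1000 = 11.31 per mil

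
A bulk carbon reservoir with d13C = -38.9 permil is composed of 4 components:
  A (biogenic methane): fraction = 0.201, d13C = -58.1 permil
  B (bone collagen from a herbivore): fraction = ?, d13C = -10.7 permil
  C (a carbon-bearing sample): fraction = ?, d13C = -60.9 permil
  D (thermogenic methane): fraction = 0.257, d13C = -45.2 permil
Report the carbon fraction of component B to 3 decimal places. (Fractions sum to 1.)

Let f_B and f_C be the unknown fractions; fractions sum to 1 so f_B + f_C = 0.542.
Mass balance: Σ fᵢ·δᵢ = δ_bulk ⇒ f_B·(-10.7) + f_C·(-60.9) = -38.9 − (-23.294) = -15.605
Substitute f_C = 0.542 − f_B:
f_B·(-10.7 − -60.9) = -15.605 − 0.542×(-60.9) = 17.402
f_B = 17.402 / 50.2 = 0.3467

0.347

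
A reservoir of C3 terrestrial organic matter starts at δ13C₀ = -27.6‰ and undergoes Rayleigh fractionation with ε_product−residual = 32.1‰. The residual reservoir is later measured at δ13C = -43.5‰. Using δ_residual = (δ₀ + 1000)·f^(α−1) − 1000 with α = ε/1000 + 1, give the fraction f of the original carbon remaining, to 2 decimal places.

0.60

α − 1 = ε/1000 = 0.0321
(δ_res + 1000)/(δ₀ + 1000) = (-43.5 + 1000)/(-27.6 + 1000) = 956.5/972.4 = 0.983649
f = 0.983649^(1/0.0321) = exp(ln(0.983649)/0.0321) = exp(-0.01649/0.0321)
f = exp(-0.5136) = 0.5983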